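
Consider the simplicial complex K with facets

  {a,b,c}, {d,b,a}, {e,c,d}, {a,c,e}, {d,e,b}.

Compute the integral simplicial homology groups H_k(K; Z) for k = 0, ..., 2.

H_0 ≅ Z,  H_1 ≅ Z,  H_2 = 0.

Order the vertices as a < b < c < d < e. Listing each simplex with vertices in this order, K has dimension 2 with simplices:

  0-simplices (5): a, b, c, d, e
  1-simplices (10): ab, ac, ad, ae, bc, bd, be, cd, ce, de
  2-simplices (5): abc, abd, ace, bde, cde

Hence C_0 ≅ Z^5, C_1 ≅ Z^10, C_2 ≅ Z^5.

Boundary ∂_1: C_1 → C_0 sends each edge [p,q] (with p < q) to q − p.
This gives a 5×10 integer matrix of rank 4; reducing to Smith normal form yields diagonal entries (1,1,1,1).

Boundary ∂_2: C_2 → C_1 acts by ∂[p,q,r] = [q,r] − [p,r] + [p,q]. For instance
  ∂cde = de − ce + cd,
  ∂ace = ce − ae + ac.
This gives a 10×5 integer matrix of rank 5; reducing to Smith normal form yields diagonal entries (1,1,1,1,1).

Reading off H_k = ker ∂_k / im ∂_{k+1}:

  H_0: rank C_0 − rank ∂_1 = 5 − 4 = 1, and the invariant factors of ∂_1 are all 1, so H_0 = Z.
  H_1: rank ker ∂_1 − rank ∂_2 = (10 − 4) − 5 = 1, and the invariant factors of ∂_2 are all 1, so H_1 = Z.
  H_2: rank ker ∂_2 − rank ∂_3 = (5 − 5) − 0 = 0, and there is no ∂_3, so H_2 = 0.

As a check, the Euler characteristic is 5 − 10 + 5 = 0, which agrees with 1 − 1 + 0 = 0.
(K is a triangulation of the Möbius band.)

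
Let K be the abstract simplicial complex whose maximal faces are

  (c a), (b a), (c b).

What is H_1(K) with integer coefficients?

H_1 ≅ Z.

Take the total order a < b < c on the vertex set. Then K (dimension 1) consists of the simplices:

  0-simplices (3): a, b, c
  1-simplices (3): ab, ac, bc

so the chain groups are C_0 ≅ Z^3, C_1 ≅ Z^3.

∂_1: C_1 → C_0 is given by ∂[p,q] = [q] − [p]. For instance
  ∂ac = c − a.
The resulting 3×3 matrix has rank 2, and its Smith normal form has invariant factors (1,1).

From H_k ≅ ker(∂_k) / im(∂_{k+1}) we obtain:

  H_1: rank ker ∂_1 − rank ∂_2 = (3 − 2) − 0 = 1, and there is no ∂_2, so H_1 = Z.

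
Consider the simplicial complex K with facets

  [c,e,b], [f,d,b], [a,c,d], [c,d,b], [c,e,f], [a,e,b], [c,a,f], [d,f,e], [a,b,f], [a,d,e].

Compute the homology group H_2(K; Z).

H_2 = 0.

Take the total order a < b < c < d < e < f on the vertex set. Then K (dimension 2) consists of the simplices:

  0-simplices (6): a, b, c, d, e, f
  1-simplices (15): ab, ac, ad, ae, af, bc, bd, be, bf, cd, ce, cf, de, df, ef
  2-simplices (10): abe, abf, acd, acf, ade, bcd, bce, bdf, cef, def

Hence C_0 ≅ Z^6, C_1 ≅ Z^15, C_2 ≅ Z^10.

∂_1: C_1 → C_0 is given by ∂[p,q] = [q] − [p].
The 6×15 boundary matrix has rank 5 and Smith normal form diag(1,1,1,1,1).

The boundary map ∂_2: C_2 → C_1 sends each 2-simplex [p,q,r] to [q,r] − [p,r] + [p,q]. For instance
  ∂acf = cf − af + ac,
  ∂acd = cd − ad + ac.
The 15×10 boundary matrix has rank 10 and Smith normal form diag(1,1,1,1,1,1,1,1,1,2).

Now H_k = ker ∂_k / im ∂_{k+1}, so:

  H_2: rank ker ∂_2 − rank ∂_3 = (10 − 10) − 0 = 0, and there is no ∂_3, so H_2 ≅ 0.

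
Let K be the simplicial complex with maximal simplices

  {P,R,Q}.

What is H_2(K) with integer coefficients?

H_2 ≅ 0.

Order the vertices as P < Q < R. Listing each simplex with vertices in this order, K has dimension 2 with simplices:

  0-simplices (3): P, Q, R
  1-simplices (3): PQ, PR, QR
  2-simplices (1): PQR

so the chain groups are C_0 ≅ Z^3, C_1 ≅ Z^3, C_2 ≅ Z^1.

∂_1: C_1 → C_0 sends each edge [p,q] (with p < q) to q − p. For instance
  ∂QR = R − Q.
As a 3×3 matrix over Z this has rank 2, with invariant factors (1,1).

The boundary map ∂_2: C_2 → C_1 sends each 2-simplex [p,q,r] to [q,r] − [p,r] + [p,q]. For instance
  ∂PQR = QR − PR + PQ.
This gives a 3×1 integer matrix of rank 1; reducing to Smith normal form yields diagonal entries (1).

From H_k ≅ ker(∂_k) / im(∂_{k+1}) we obtain:

  H_2: rank ker ∂_2 − rank ∂_3 = (1 − 1) − 0 = 0, and there is no ∂_3, so H_2 = 0.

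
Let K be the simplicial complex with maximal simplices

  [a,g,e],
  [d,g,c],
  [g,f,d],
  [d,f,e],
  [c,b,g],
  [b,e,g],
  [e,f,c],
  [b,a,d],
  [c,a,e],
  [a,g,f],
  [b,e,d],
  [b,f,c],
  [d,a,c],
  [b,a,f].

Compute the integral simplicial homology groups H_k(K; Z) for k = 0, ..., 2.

H_0 = Z,  H_1 = Z^2,  H_2 = Z.

We work with the vertex ordering a < b < c < d < e < f < g. The simplices of K, each written with vertices in increasing order, are:

  0-simplices (7): a, b, c, d, e, f, g
  1-simplices (21): ab, ac, ad, ae, af, ag, bc, bd, be, bf, bg, cd, ce, cf, cg, de, df, dg, ef, eg, fg
  2-simplices (14): abd, abf, acd, ace, aeg, afg, bcf, bcg, bde, beg, cdg, cef, def, dfg

so the chain groups are C_0 ≅ Z^7, C_1 ≅ Z^21, C_2 ≅ Z^14.

∂_1: C_1 → C_0 sends each edge [p,q] (with p < q) to q − p. For instance
  ∂ab = b − a.
This gives a 7×21 integer matrix of rank 6; reducing to Smith normal form yields diagonal entries (1,1,1,1,1,1).

∂_2: C_2 → C_1 maps a triangle to the signed sum of its edges. For instance
  ∂cdg = dg − cg + cd,
  ∂afg = fg − ag + af.
The 21×14 boundary matrix has rank 13 and Smith normal form diag(1,1,1,1,1,1,1,1,1,1,1,1,1).

Reading off H_k = ker ∂_k / im ∂_{k+1}:

  H_0: rank C_0 − rank ∂_1 = 7 − 6 = 1, and the invariant factors of ∂_1 are all 1, so H_0 ≅ Z.
  H_1: rank ker ∂_1 − rank ∂_2 = (21 − 6) − 13 = 2, and the invariant factors of ∂_2 are all 1, so H_1 ≅ Z^2.
  H_2: rank ker ∂_2 − rank ∂_3 = (14 − 13) − 0 = 1, and there is no ∂_3, so H_2 ≅ Z.

As a check, the Euler characteristic is 7 − 21 + 14 = 0, which agrees with 1 − 2 + 1 = 0.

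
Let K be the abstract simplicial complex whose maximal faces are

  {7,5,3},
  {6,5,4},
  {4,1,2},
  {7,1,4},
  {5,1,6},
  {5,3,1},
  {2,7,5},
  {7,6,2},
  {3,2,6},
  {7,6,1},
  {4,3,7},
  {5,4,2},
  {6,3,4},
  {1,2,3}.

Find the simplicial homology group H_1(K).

K has 7 vertices, 21 edges, 14 triangles.
rank ∂_1 = 6, rank ∂_2 = 13 ⇒ b_1 = 21 − 6 − 13 = 2; all invariant factors of ∂_2 are 1 so no torsion. So H_1 ≅ Z^2.

H_1 = Z^2.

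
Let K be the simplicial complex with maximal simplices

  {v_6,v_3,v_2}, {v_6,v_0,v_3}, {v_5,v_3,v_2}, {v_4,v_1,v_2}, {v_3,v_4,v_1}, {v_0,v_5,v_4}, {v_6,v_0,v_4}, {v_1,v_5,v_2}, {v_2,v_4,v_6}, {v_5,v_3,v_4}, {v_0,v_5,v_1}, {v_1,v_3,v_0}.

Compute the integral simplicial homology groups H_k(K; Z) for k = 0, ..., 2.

H_0 = Z,  H_1 = Z/2,  H_2 = 0.

We work with the vertex ordering v_0 < v_1 < v_2 < v_3 < v_4 < v_5 < v_6. The simplices of K, each written with vertices in increasing order, are:

  0-simplices (7): [v_0], [v_1], [v_2], [v_3], [v_4], [v_5], [v_6]
  1-simplices (18): (18 of them)
  2-simplices (12): (12 of them)

so the chain groups are C_0 ≅ Z^7, C_1 ≅ Z^18, C_2 ≅ Z^12.

Boundary ∂_1: C_1 → C_0 is given by ∂[p,q] = [q] − [p]. For instance
  ∂[v_0,v_5] = [v_5] − [v_0].
The resulting 7×18 matrix has rank 6, and its Smith normal form has invariant factors (1,1,1,1,1,1).

Boundary ∂_2: C_2 → C_1 acts by ∂[p,q,r] = [q,r] − [p,r] + [p,q]. For instance
  ∂[v_3,v_4,v_5] = [v_4,v_5] − [v_3,v_5] + [v_3,v_4],
  ∂[v_2,v_3,v_5] = [v_3,v_5] − [v_2,v_5] + [v_2,v_3].
The resulting 18×12 matrix has rank 12, and its Smith normal form has invariant factors (1,1,1,1,1,1,1,1,1,1,1,2).

Computing H_k = (kernel of ∂_k) / (image of ∂_{k+1}):

  H_0: rank C_0 − rank ∂_1 = 7 − 6 = 1, and the invariant factors of ∂_1 are all 1, so H_0 = Z.
  H_1: rank ker ∂_1 − rank ∂_2 = (18 − 6) − 12 = 0, and ∂_2 has invariant factor 2 > 1, so H_1 = Z/2.
  H_2: rank ker ∂_2 − rank ∂_3 = (12 − 12) − 0 = 0, and there is no ∂_3, so H_2 = 0.

As a check, the Euler characteristic is 7 − 18 + 12 = 1, which agrees with 1 − 0 + 0 = 1.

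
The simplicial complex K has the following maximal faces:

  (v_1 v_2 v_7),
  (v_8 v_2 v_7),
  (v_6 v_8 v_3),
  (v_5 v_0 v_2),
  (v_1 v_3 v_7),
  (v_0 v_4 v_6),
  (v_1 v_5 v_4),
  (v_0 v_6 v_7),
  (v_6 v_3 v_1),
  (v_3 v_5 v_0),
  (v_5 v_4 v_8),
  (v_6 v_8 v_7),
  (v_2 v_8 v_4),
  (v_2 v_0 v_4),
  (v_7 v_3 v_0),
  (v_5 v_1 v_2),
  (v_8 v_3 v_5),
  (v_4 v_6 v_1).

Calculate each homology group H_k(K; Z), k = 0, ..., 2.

H_0 = Z,  H_1 = Z ⊕ Z_2,  H_2 = 0.

We work with the vertex ordering v_0 < v_1 < v_2 < v_3 < v_4 < v_5 < v_6 < v_7 < v_8. The simplices of K, each written with vertices in increasing order, are:

  0-simplices (9): [v_0], [v_1], [v_2], [v_3], [v_4], [v_5], [v_6], [v_7], [v_8]
  1-simplices (27): (27 of them)
  2-simplices (18): (18 of them)

giving chain groups C_0 ≅ Z^9, C_1 ≅ Z^27, C_2 ≅ Z^18.

The boundary map ∂_1: C_1 → C_0 maps an edge to its endpoints' difference, ∂[p,q] = q − p.
As a 9×27 matrix over Z this has rank 8, with invariant factors (1,1,1,1,1,1,1,1).

The boundary map ∂_2: C_2 → C_1 acts by ∂[p,q,r] = [q,r] − [p,r] + [p,q]. For instance
  ∂[v_6,v_7,v_8] = [v_7,v_8] − [v_6,v_8] + [v_6,v_7],
  ∂[v_0,v_6,v_7] = [v_6,v_7] − [v_0,v_7] + [v_0,v_6].
The 27×18 boundary matrix has rank 18 and Smith normal form diag(1,1,1,1,1,1,1,1,1,1,1,1,1,1,1,1,1,2).

Reading off H_k = ker ∂_k / im ∂_{k+1}:

  H_0: rank C_0 − rank ∂_1 = 9 − 8 = 1, and the invariant factors of ∂_1 are all 1, so H_0 ≅ Z.
  H_1: rank ker ∂_1 − rank ∂_2 = (27 − 8) − 18 = 1, and ∂_2 has invariant factor 2 > 1, so H_1 ≅ Z ⊕ Z_2.
  H_2: rank ker ∂_2 − rank ∂_3 = (18 − 18) − 0 = 0, and there is no ∂_3, so H_2 ≅ 0.

As a check, the Euler characteristic is 9 − 27 + 18 = 0, which agrees with 1 − 1 + 0 = 0.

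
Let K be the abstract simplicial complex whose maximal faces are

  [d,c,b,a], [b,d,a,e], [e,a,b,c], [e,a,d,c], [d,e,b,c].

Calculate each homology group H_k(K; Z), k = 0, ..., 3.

H_0 ≅ Z,  H_1 = 0,  H_2 = 0,  H_3 ≅ Z.

Order the vertices as a < b < c < d < e. Listing each simplex with vertices in this order, K has dimension 3 with simplices:

  0-simplices (5): a, b, c, d, e
  1-simplices (10): ab, ac, ad, ae, bc, bd, be, cd, ce, de
  2-simplices (10): abc, abd, abe, acd, ace, ade, bcd, bce, bde, cde
  3-simplices (5): abcd, abce, abde, acde, bcde

so the chain groups are C_0 ≅ Z^5, C_1 ≅ Z^10, C_2 ≅ Z^10, C_3 ≅ Z^5.

The boundary map ∂_1: C_1 → C_0 is given by ∂[p,q] = [q] − [p]. For instance
  ∂bc = c − b.
The resulting 5×10 matrix has rank 4, and its Smith normal form has invariant factors (1,1,1,1).

Boundary ∂_2: C_2 → C_1 acts by ∂[p,q,r] = [q,r] − [p,r] + [p,q]. For instance
  ∂acd = cd − ad + ac,
  ∂ade = de − ae + ad.
This gives a 10×10 integer matrix of rank 6; reducing to Smith normal form yields diagonal entries (1,1,1,1,1,1).

∂_3: C_3 → C_2 sends each 3-simplex σ to the alternating sum Σ_i (−1)^i (σ with its i-th vertex removed). For instance
  ∂bcde = cde − bde + bce − bcd,
  ∂abde = bde − ade + abe − abd.
This gives a 10×5 integer matrix of rank 4; reducing to Smith normal form yields diagonal entries (1,1,1,1).

Computing H_k = (kernel of ∂_k) / (image of ∂_{k+1}):

  H_0: rank C_0 − rank ∂_1 = 5 − 4 = 1, and the invariant factors of ∂_1 are all 1, so H_0 ≅ Z.
  H_1: rank ker ∂_1 − rank ∂_2 = (10 − 4) − 6 = 0, and the invariant factors of ∂_2 are all 1, so H_1 ≅ 0.
  H_2: rank ker ∂_2 − rank ∂_3 = (10 − 6) − 4 = 0, and the invariant factors of ∂_3 are all 1, so H_2 ≅ 0.
  H_3: rank ker ∂_3 − rank ∂_4 = (5 − 4) − 0 = 1, and there is no ∂_4, so H_3 ≅ Z.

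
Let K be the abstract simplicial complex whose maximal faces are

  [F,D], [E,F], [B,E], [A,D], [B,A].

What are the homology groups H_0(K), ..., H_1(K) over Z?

Order the vertices as A < B < D < E < F. Listing each simplex with vertices in this order, K has dimension 1 with simplices:

  0-simplices (5): A, B, D, E, F
  1-simplices (5): AB, AD, BE, DF, EF

so the chain groups are C_0 ≅ Z^5, C_1 ≅ Z^5.

Boundary ∂_1: C_1 → C_0 sends each edge [p,q] (with p < q) to q − p. For instance
  ∂AB = B − A.
The 5×5 boundary matrix has rank 4 and Smith normal form diag(1,1,1,1).

Now H_k = ker ∂_k / im ∂_{k+1}, so:

  H_0: rank C_0 − rank ∂_1 = 5 − 4 = 1, and the invariant factors of ∂_1 are all 1, so H_0 ≅ Z.
  H_1: rank ker ∂_1 − rank ∂_2 = (5 − 4) − 0 = 1, and there is no ∂_2, so H_1 ≅ Z.

H_0 = Z,  H_1 = Z.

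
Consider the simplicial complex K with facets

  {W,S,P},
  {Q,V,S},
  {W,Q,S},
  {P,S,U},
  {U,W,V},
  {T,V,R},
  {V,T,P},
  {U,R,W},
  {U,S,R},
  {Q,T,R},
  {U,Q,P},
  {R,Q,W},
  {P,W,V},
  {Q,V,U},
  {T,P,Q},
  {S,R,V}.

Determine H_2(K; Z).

H_2 ≅ Z.

K has 8 vertices, 24 edges, 16 triangles.
rank ∂_2 = 15, rank ∂_3 = 0 ⇒ b_2 = 16 − 15 − 0 = 1. So H_2 ≅ Z.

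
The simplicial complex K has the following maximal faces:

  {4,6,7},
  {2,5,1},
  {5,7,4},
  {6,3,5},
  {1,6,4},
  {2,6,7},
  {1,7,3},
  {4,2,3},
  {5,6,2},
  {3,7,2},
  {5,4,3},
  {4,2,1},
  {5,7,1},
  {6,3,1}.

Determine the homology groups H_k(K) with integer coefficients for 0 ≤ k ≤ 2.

We work with the vertex ordering 1 < 2 < 3 < 4 < 5 < 6 < 7. The simplices of K, each written with vertices in increasing order, are:

  0-simplices (7): [1], [2], [3], [4], [5], [6], [7]
  1-simplices (21): [1,2], [1,3], [1,4], [1,5], [1,6], [1,7], [2,3], [2,4], [2,5], [2,6], [2,7], [3,4], [3,5], [3,6], [3,7], [4,5], [4,6], [4,7], [5,6], [5,7], [6,7]
  2-simplices (14): [1,2,4], [1,2,5], [1,3,6], [1,3,7], [1,4,6], [1,5,7], [2,3,4], [2,3,7], [2,5,6], [2,6,7], [3,4,5], [3,5,6], [4,5,7], [4,6,7]

giving chain groups C_0 ≅ Z^7, C_1 ≅ Z^21, C_2 ≅ Z^14.

The boundary map ∂_1: C_1 → C_0 sends each edge [p,q] (with p < q) to q − p.
The 7×21 boundary matrix has rank 6 and Smith normal form diag(1,1,1,1,1,1).

∂_2: C_2 → C_1 sends each 2-simplex [p,q,r] to [q,r] − [p,r] + [p,q]. For instance
  ∂[4,5,7] = [5,7] − [4,7] + [4,5],
  ∂[2,6,7] = [6,7] − [2,7] + [2,6].
The resulting 21×14 matrix has rank 13, and its Smith normal form has invariant factors (1,1,1,1,1,1,1,1,1,1,1,1,1).

From H_k ≅ ker(∂_k) / im(∂_{k+1}) we obtain:

  H_0: rank C_0 − rank ∂_1 = 7 − 6 = 1, and the invariant factors of ∂_1 are all 1, so H_0 = Z.
  H_1: rank ker ∂_1 − rank ∂_2 = (21 − 6) − 13 = 2, and the invariant factors of ∂_2 are all 1, so H_1 = Z^2.
  H_2: rank ker ∂_2 − rank ∂_3 = (14 − 13) − 0 = 1, and there is no ∂_3, so H_2 = Z.

(K is a triangulation of the torus T^2.)

H_0 ≅ Z,  H_1 ≅ Z^2,  H_2 ≅ Z.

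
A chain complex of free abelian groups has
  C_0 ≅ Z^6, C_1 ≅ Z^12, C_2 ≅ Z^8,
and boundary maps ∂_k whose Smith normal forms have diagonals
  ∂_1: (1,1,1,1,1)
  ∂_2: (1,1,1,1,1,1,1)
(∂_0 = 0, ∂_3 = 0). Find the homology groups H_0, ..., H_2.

H_0: b_0 = 6 − 0 − 5 = 1; torsion from ∂_1 factors > 1: none. So H_0 = Z.
H_1: b_1 = 12 − 5 − 7 = 0; torsion from ∂_2 factors > 1: none. So H_1 = 0.
H_2: b_2 = 8 − 7 − 0 = 1; torsion from ∂_3 factors > 1: none. So H_2 = Z.

H_0 = Z,  H_1 = 0,  H_2 = Z.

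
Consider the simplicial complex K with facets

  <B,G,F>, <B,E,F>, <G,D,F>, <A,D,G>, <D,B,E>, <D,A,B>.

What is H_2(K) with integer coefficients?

H_2 = 0.

We work with the vertex ordering A < B < D < E < F < G. The simplices of K, each written with vertices in increasing order, are:

  0-simplices (6): A, B, D, E, F, G
  1-simplices (12): AB, AD, AG, BD, BE, BF, BG, DE, DF, DG, EF, FG
  2-simplices (6): ABD, ADG, BDE, BEF, BFG, DFG

giving chain groups C_0 ≅ Z^6, C_1 ≅ Z^12, C_2 ≅ Z^6.

Boundary ∂_1: C_1 → C_0 maps an edge to its endpoints' difference, ∂[p,q] = q − p. For instance
  ∂AB = B − A.
This gives a 6×12 integer matrix of rank 5; reducing to Smith normal form yields diagonal entries (1,1,1,1,1).

Boundary ∂_2: C_2 → C_1 maps a triangle to the signed sum of its edges. For instance
  ∂ADG = DG − AG + AD,
  ∂BEF = EF − BF + BE.
This gives a 12×6 integer matrix of rank 6; reducing to Smith normal form yields diagonal entries (1,1,1,1,1,1).

From H_k ≅ ker(∂_k) / im(∂_{k+1}) we obtain:

  H_2: rank ker ∂_2 − rank ∂_3 = (6 − 6) − 0 = 0, and there is no ∂_3, so H_2 = 0.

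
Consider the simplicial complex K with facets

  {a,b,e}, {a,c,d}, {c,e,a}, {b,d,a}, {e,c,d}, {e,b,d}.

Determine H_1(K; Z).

Order the vertices as a < b < c < d < e. Listing each simplex with vertices in this order, K has dimension 2 with simplices:

  0-simplices (5): a, b, c, d, e
  1-simplices (9): ab, ac, ad, ae, bd, be, cd, ce, de
  2-simplices (6): abd, abe, acd, ace, bde, cde

Hence C_0 ≅ Z^5, C_1 ≅ Z^9, C_2 ≅ Z^6.

Boundary ∂_1: C_1 → C_0 sends each edge [p,q] (with p < q) to q − p. For instance
  ∂ae = e − a.
The resulting 5×9 matrix has rank 4, and its Smith normal form has invariant factors (1,1,1,1).

Boundary ∂_2: C_2 → C_1 maps a triangle to the signed sum of its edges. For instance
  ∂bde = de − be + bd,
  ∂ace = ce − ae + ac.
The resulting 9×6 matrix has rank 5, and its Smith normal form has invariant factors (1,1,1,1,1).

Now H_k = ker ∂_k / im ∂_{k+1}, so:

  H_1: rank ker ∂_1 − rank ∂_2 = (9 − 4) − 5 = 0, and the invariant factors of ∂_2 are all 1, so H_1 = 0.

H_1 ≅ 0.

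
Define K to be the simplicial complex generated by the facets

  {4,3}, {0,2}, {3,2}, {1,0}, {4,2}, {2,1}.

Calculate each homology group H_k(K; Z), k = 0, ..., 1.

Fix the vertex order 0 < 1 < 2 < 3 < 4 and write every simplex with vertices in increasing order. Then dim K = 1 and the simplices of K are:

  0-simplices (5): [0], [1], [2], [3], [4]
  1-simplices (6): [0,1], [0,2], [1,2], [2,3], [2,4], [3,4]

so the chain groups are C_0 ≅ Z^5, C_1 ≅ Z^6.

The boundary map ∂_1: C_1 → C_0 sends each edge [p,q] (with p < q) to q − p. For instance
  ∂[2,3] = [3] − [2].
The 5×6 boundary matrix has rank 4 and Smith normal form diag(1,1,1,1).

Reading off H_k = ker ∂_k / im ∂_{k+1}:

  H_0: rank C_0 − rank ∂_1 = 5 − 4 = 1, and the invariant factors of ∂_1 are all 1, so H_0 ≅ Z.
  H_1: rank ker ∂_1 − rank ∂_2 = (6 − 4) − 0 = 2, and there is no ∂_2, so H_1 ≅ Z^2.

As a check, the Euler characteristic is 5 − 6 = -1, which agrees with 1 − 2 = -1.

H_0 = Z,  H_1 = Z^2.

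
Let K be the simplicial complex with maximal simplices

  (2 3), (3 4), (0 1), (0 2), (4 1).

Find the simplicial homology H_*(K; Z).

Take the total order 0 < 1 < 2 < 3 < 4 on the vertex set. Then K (dimension 1) consists of the simplices:

  0-simplices (5): [0], [1], [2], [3], [4]
  1-simplices (5): [0,1], [0,2], [1,4], [2,3], [3,4]

Hence C_0 ≅ Z^5, C_1 ≅ Z^5.

∂_1: C_1 → C_0 maps an edge to its endpoints' difference, ∂[p,q] = q − p. For instance
  ∂[1,4] = [4] − [1].
As a 5×5 matrix over Z this has rank 4, with invariant factors (1,1,1,1).

From H_k ≅ ker(∂_k) / im(∂_{k+1}) we obtain:

  H_0: rank C_0 − rank ∂_1 = 5 − 4 = 1, and the invariant factors of ∂_1 are all 1, so H_0 = Z.
  H_1: rank ker ∂_1 − rank ∂_2 = (5 − 4) − 0 = 1, and there is no ∂_2, so H_1 = Z.

H_0 = Z,  H_1 = Z.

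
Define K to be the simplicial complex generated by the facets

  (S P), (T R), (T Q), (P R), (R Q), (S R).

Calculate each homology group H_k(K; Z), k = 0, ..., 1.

Order the vertices as P < Q < R < S < T. Listing each simplex with vertices in this order, K has dimension 1 with simplices:

  0-simplices (5): P, Q, R, S, T
  1-simplices (6): PR, PS, QR, QT, RS, RT

Hence C_0 ≅ Z^5, C_1 ≅ Z^6.

The boundary map ∂_1: C_1 → C_0 sends each edge [p,q] (with p < q) to q − p.
The 5×6 boundary matrix has rank 4 and Smith normal form diag(1,1,1,1).

Computing H_k = (kernel of ∂_k) / (image of ∂_{k+1}):

  H_0: rank C_0 − rank ∂_1 = 5 − 4 = 1, and the invariant factors of ∂_1 are all 1, so H_0 = Z.
  H_1: rank ker ∂_1 − rank ∂_2 = (6 − 4) − 0 = 2, and there is no ∂_2, so H_1 = Z^2.

As a check, the Euler characteristic is 5 − 6 = -1, which agrees with 1 − 2 = -1.

H_0 ≅ Z,  H_1 ≅ Z^2.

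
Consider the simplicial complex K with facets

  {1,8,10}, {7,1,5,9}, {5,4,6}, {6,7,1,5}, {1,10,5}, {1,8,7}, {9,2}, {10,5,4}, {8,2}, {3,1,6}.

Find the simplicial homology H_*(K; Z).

K has 10 vertices, 21 edges, 13 triangles, 2 3-simplices.
rank ∂_0 = 0, rank ∂_1 = 9 ⇒ b_0 = 10 − 0 − 9 = 1; all invariant factors of ∂_1 are 1 so no torsion. So H_0 = Z.
rank ∂_1 = 9, rank ∂_2 = 11 ⇒ b_1 = 21 − 9 − 11 = 1; all invariant factors of ∂_2 are 1 so no torsion. So H_1 = Z.
rank ∂_2 = 11, rank ∂_3 = 2 ⇒ b_2 = 13 − 11 − 2 = 0; all invariant factors of ∂_3 are 1 so no torsion. So H_2 = 0.
rank ∂_3 = 2, rank ∂_4 = 0 ⇒ b_3 = 2 − 2 − 0 = 0. So H_3 = 0.

H_0 ≅ Z,  H_1 ≅ Z,  H_2 = 0,  H_3 = 0.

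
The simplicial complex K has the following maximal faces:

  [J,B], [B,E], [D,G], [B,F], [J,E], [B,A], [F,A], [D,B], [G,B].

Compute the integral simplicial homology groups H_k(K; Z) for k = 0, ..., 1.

H_0 = Z,  H_1 = Z^3.

K has 7 vertices, 9 edges.
rank ∂_0 = 0, rank ∂_1 = 6 ⇒ b_0 = 7 − 0 − 6 = 1; all invariant factors of ∂_1 are 1 so no torsion. So H_0 = Z.
rank ∂_1 = 6, rank ∂_2 = 0 ⇒ b_1 = 9 − 6 − 0 = 3. So H_1 = Z^3.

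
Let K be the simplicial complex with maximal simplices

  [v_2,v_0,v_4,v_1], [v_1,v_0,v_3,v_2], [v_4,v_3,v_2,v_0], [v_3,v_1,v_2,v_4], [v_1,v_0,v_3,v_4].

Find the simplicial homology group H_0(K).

H_0 ≅ Z.

We work with the vertex ordering v_0 < v_1 < v_2 < v_3 < v_4. The simplices of K, each written with vertices in increasing order, are:

  0-simplices (5): [v_0], [v_1], [v_2], [v_3], [v_4]
  1-simplices (10): [v_0,v_1], [v_0,v_2], [v_0,v_3], [v_0,v_4], [v_1,v_2], [v_1,v_3], [v_1,v_4], [v_2,v_3], [v_2,v_4], [v_3,v_4]
  2-simplices (10): [v_0,v_1,v_2], [v_0,v_1,v_3], [v_0,v_1,v_4], [v_0,v_2,v_3], [v_0,v_2,v_4], [v_0,v_3,v_4], [v_1,v_2,v_3], [v_1,v_2,v_4], [v_1,v_3,v_4], [v_2,v_3,v_4]
  3-simplices (5): [v_0,v_1,v_2,v_3], [v_0,v_1,v_2,v_4], [v_0,v_1,v_3,v_4], [v_0,v_2,v_3,v_4], [v_1,v_2,v_3,v_4]

Hence C_0 ≅ Z^5, C_1 ≅ Z^10, C_2 ≅ Z^10, C_3 ≅ Z^5.

∂_1: C_1 → C_0 sends each edge [p,q] (with p < q) to q − p.
The resulting 5×10 matrix has rank 4, and its Smith normal form has invariant factors (1,1,1,1).

Boundary ∂_2: C_2 → C_1 acts by ∂[p,q,r] = [q,r] − [p,r] + [p,q]. For instance
  ∂[v_0,v_1,v_4] = [v_1,v_4] − [v_0,v_4] + [v_0,v_1],
  ∂[v_2,v_3,v_4] = [v_3,v_4] − [v_2,v_4] + [v_2,v_3].
The resulting 10×10 matrix has rank 6, and its Smith normal form has invariant factors (1,1,1,1,1,1).

The boundary map ∂_3: C_3 → C_2 sends each 3-simplex σ to the alternating sum Σ_i (−1)^i (σ with its i-th vertex removed). For instance
  ∂[v_0,v_1,v_3,v_4] = [v_1,v_3,v_4] − [v_0,v_3,v_4] + [v_0,v_1,v_4] − [v_0,v_1,v_3],
  ∂[v_0,v_2,v_3,v_4] = [v_2,v_3,v_4] − [v_0,v_3,v_4] + [v_0,v_2,v_4] − [v_0,v_2,v_3].
This gives a 10×5 integer matrix of rank 4; reducing to Smith normal form yields diagonal entries (1,1,1,1).

Reading off H_k = ker ∂_k / im ∂_{k+1}:

  H_0: rank C_0 − rank ∂_1 = 5 − 4 = 1, and the invariant factors of ∂_1 are all 1, so H_0 ≅ Z.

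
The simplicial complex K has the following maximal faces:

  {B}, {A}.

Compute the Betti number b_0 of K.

We work with the vertex ordering A < B. The simplices of K, each written with vertices in increasing order, are:

  0-simplices (2): A, B

giving chain groups C_0 ≅ Z^2.

Now H_k = ker ∂_k / im ∂_{k+1}, so:

  H_0: rank C_0 − rank ∂_1 = 2 − 0 = 2, and there is no ∂_1, so H_0 = Z^2.

Hence the Betti numbers are b_0 = 2.

b_0 = 2.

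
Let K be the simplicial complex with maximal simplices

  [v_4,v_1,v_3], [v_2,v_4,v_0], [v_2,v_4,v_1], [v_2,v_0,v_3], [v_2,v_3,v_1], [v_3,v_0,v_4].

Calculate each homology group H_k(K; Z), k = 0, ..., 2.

H_0 ≅ Z,  H_1 = 0,  H_2 ≅ Z.

Fix the vertex order v_0 < v_1 < v_2 < v_3 < v_4 and write every simplex with vertices in increasing order. Then dim K = 2 and the simplices of K are:

  0-simplices (5): [v_0], [v_1], [v_2], [v_3], [v_4]
  1-simplices (9): [v_0,v_2], [v_0,v_3], [v_0,v_4], [v_1,v_2], [v_1,v_3], [v_1,v_4], [v_2,v_3], [v_2,v_4], [v_3,v_4]
  2-simplices (6): [v_0,v_2,v_3], [v_0,v_2,v_4], [v_0,v_3,v_4], [v_1,v_2,v_3], [v_1,v_2,v_4], [v_1,v_3,v_4]

Hence C_0 ≅ Z^5, C_1 ≅ Z^9, C_2 ≅ Z^6.

∂_1: C_1 → C_0 maps an edge to its endpoints' difference, ∂[p,q] = q − p. For instance
  ∂[v_0,v_3] = [v_3] − [v_0].
As a 5×9 matrix over Z this has rank 4, with invariant factors (1,1,1,1).

Boundary ∂_2: C_2 → C_1 maps a triangle to the signed sum of its edges. For instance
  ∂[v_1,v_2,v_3] = [v_2,v_3] − [v_1,v_3] + [v_1,v_2],
  ∂[v_1,v_3,v_4] = [v_3,v_4] − [v_1,v_4] + [v_1,v_3].
As a 9×6 matrix over Z this has rank 5, with invariant factors (1,1,1,1,1).

Now H_k = ker ∂_k / im ∂_{k+1}, so:

  H_0: rank C_0 − rank ∂_1 = 5 − 4 = 1, and the invariant factors of ∂_1 are all 1, so H_0 = Z.
  H_1: rank ker ∂_1 − rank ∂_2 = (9 − 4) − 5 = 0, and the invariant factors of ∂_2 are all 1, so H_1 = 0.
  H_2: rank ker ∂_2 − rank ∂_3 = (6 − 5) − 0 = 1, and there is no ∂_3, so H_2 = Z.

(K is a triangulation of the 2-sphere S^2.)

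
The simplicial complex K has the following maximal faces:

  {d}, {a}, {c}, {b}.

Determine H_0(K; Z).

H_0 ≅ Z^4.

Order the vertices as a < b < c < d. Listing each simplex with vertices in this order, K has dimension 0 with simplices:

  0-simplices (4): a, b, c, d

giving chain groups C_0 ≅ Z^4.

From H_k ≅ ker(∂_k) / im(∂_{k+1}) we obtain:

  H_0: rank C_0 − rank ∂_1 = 4 − 0 = 4, and there is no ∂_1, so H_0 ≅ Z^4.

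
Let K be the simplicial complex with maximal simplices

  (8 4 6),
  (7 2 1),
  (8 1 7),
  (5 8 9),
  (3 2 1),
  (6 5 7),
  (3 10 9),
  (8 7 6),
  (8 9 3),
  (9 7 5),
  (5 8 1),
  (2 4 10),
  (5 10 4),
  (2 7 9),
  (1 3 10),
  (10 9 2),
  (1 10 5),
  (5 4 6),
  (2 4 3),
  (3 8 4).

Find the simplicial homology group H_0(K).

H_0 = Z.

Order the vertices as 1 < 2 < 3 < 4 < 5 < 6 < 7 < 8 < 9 < 10. Listing each simplex with vertices in this order, K has dimension 2 with simplices:

  0-simplices (10): [1], [2], [3], [4], [5], [6], [7], [8], [9], [10]
  1-simplices (30): (30 of them)
  2-simplices (20): (20 of them)

Hence C_0 ≅ Z^10, C_1 ≅ Z^30, C_2 ≅ Z^20.

Boundary ∂_1: C_1 → C_0 sends each edge [p,q] (with p < q) to q − p. For instance
  ∂[5,10] = [10] − [5].
As a 10×30 matrix over Z this has rank 9, with invariant factors (1,1,1,1,1,1,1,1,1).

The boundary map ∂_2: C_2 → C_1 maps a triangle to the signed sum of its edges. For instance
  ∂[6,7,8] = [7,8] − [6,8] + [6,7],
  ∂[1,5,8] = [5,8] − [1,8] + [1,5].
The 30×20 boundary matrix has rank 20 and Smith normal form diag(1,1,1,1,1,1,1,1,1,1,1,1,1,1,1,1,1,1,1,2).

From H_k ≅ ker(∂_k) / im(∂_{k+1}) we obtain:

  H_0: rank C_0 − rank ∂_1 = 10 − 9 = 1, and the invariant factors of ∂_1 are all 1, so H_0 ≅ Z.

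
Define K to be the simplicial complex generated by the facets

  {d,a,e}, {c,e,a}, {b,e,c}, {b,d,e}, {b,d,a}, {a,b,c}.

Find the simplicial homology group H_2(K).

H_2 ≅ Z.

Order the vertices as a < b < c < d < e. Listing each simplex with vertices in this order, K has dimension 2 with simplices:

  0-simplices (5): a, b, c, d, e
  1-simplices (9): ab, ac, ad, ae, bc, bd, be, ce, de
  2-simplices (6): abc, abd, ace, ade, bce, bde

so the chain groups are C_0 ≅ Z^5, C_1 ≅ Z^9, C_2 ≅ Z^6.

The boundary map ∂_1: C_1 → C_0 is given by ∂[p,q] = [q] − [p]. For instance
  ∂be = e − b.
This gives a 5×9 integer matrix of rank 4; reducing to Smith normal form yields diagonal entries (1,1,1,1).

Boundary ∂_2: C_2 → C_1 sends each 2-simplex [p,q,r] to [q,r] − [p,r] + [p,q]. For instance
  ∂bde = de − be + bd,
  ∂abd = bd − ad + ab.
The resulting 9×6 matrix has rank 5, and its Smith normal form has invariant factors (1,1,1,1,1).

Reading off H_k = ker ∂_k / im ∂_{k+1}:

  H_2: rank ker ∂_2 − rank ∂_3 = (6 − 5) − 0 = 1, and there is no ∂_3, so H_2 = Z.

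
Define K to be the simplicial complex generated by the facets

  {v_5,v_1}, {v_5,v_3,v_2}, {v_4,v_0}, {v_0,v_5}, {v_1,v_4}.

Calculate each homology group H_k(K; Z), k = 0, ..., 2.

Fix the vertex order v_0 < v_1 < v_2 < v_3 < v_4 < v_5 and write every simplex with vertices in increasing order. Then dim K = 2 and the simplices of K are:

  0-simplices (6): [v_0], [v_1], [v_2], [v_3], [v_4], [v_5]
  1-simplices (7): [v_0,v_4], [v_0,v_5], [v_1,v_4], [v_1,v_5], [v_2,v_3], [v_2,v_5], [v_3,v_5]
  2-simplices (1): [v_2,v_3,v_5]

so the chain groups are C_0 ≅ Z^6, C_1 ≅ Z^7, C_2 ≅ Z^1.

The boundary map ∂_1: C_1 → C_0 sends each edge [p,q] (with p < q) to q − p. For instance
  ∂[v_2,v_5] = [v_5] − [v_2].
The resulting 6×7 matrix has rank 5, and its Smith normal form has invariant factors (1,1,1,1,1).

∂_2: C_2 → C_1 maps a triangle to the signed sum of its edges. For instance
  ∂[v_2,v_3,v_5] = [v_3,v_5] − [v_2,v_5] + [v_2,v_3].
The resulting 7×1 matrix has rank 1, and its Smith normal form has invariant factors (1).

Computing H_k = (kernel of ∂_k) / (image of ∂_{k+1}):

  H_0: rank C_0 − rank ∂_1 = 6 − 5 = 1, and the invariant factors of ∂_1 are all 1, so H_0 = Z.
  H_1: rank ker ∂_1 − rank ∂_2 = (7 − 5) − 1 = 1, and the invariant factors of ∂_2 are all 1, so H_1 = Z.
  H_2: rank ker ∂_2 − rank ∂_3 = (1 − 1) − 0 = 0, and there is no ∂_3, so H_2 = 0.

H_0 ≅ Z,  H_1 ≅ Z,  H_2 = 0.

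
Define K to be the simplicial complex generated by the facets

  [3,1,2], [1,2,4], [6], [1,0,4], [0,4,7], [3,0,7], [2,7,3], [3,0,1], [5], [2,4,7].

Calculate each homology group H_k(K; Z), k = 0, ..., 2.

We work with the vertex ordering 0 < 1 < 2 < 3 < 4 < 5 < 6 < 7. The simplices of K, each written with vertices in increasing order, are:

  0-simplices (8): [0], [1], [2], [3], [4], [5], [6], [7]
  1-simplices (12): [0,1], [0,3], [0,4], [0,7], [1,2], [1,3], [1,4], [2,3], [2,4], [2,7], [3,7], [4,7]
  2-simplices (8): [0,1,3], [0,1,4], [0,3,7], [0,4,7], [1,2,3], [1,2,4], [2,3,7], [2,4,7]

Hence C_0 ≅ Z^8, C_1 ≅ Z^12, C_2 ≅ Z^8.

The boundary map ∂_1: C_1 → C_0 maps an edge to its endpoints' difference, ∂[p,q] = q − p.
As a 8×12 matrix over Z this has rank 5, with invariant factors (1,1,1,1,1).

The boundary map ∂_2: C_2 → C_1 sends each 2-simplex [p,q,r] to [q,r] − [p,r] + [p,q]. For instance
  ∂[0,1,4] = [1,4] − [0,4] + [0,1],
  ∂[2,4,7] = [4,7] − [2,7] + [2,4].
This gives a 12×8 integer matrix of rank 7; reducing to Smith normal form yields diagonal entries (1,1,1,1,1,1,1).

Now H_k = ker ∂_k / im ∂_{k+1}, so:

  H_0: rank C_0 − rank ∂_1 = 8 − 5 = 3, and the invariant factors of ∂_1 are all 1, so H_0 = Z^3.
  H_1: rank ker ∂_1 − rank ∂_2 = (12 − 5) − 7 = 0, and the invariant factors of ∂_2 are all 1, so H_1 = 0.
  H_2: rank ker ∂_2 − rank ∂_3 = (8 − 7) − 0 = 1, and there is no ∂_3, so H_2 = Z.

As a check, the Euler characteristic is 8 − 12 + 8 = 4, which agrees with 3 − 0 + 1 = 4.
(K is a triangulation of the disjoint union of a set of 2 points and the 2-sphere S^2.)

H_0 = Z^3,  H_1 = 0,  H_2 = Z.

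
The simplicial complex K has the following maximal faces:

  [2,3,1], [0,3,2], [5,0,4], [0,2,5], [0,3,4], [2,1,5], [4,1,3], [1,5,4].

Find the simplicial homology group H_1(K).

H_1 = 0.

Order the vertices as 0 < 1 < 2 < 3 < 4 < 5. Listing each simplex with vertices in this order, K has dimension 2 with simplices:

  0-simplices (6): [0], [1], [2], [3], [4], [5]
  1-simplices (12): [0,2], [0,3], [0,4], [0,5], [1,2], [1,3], [1,4], [1,5], [2,3], [2,5], [3,4], [4,5]
  2-simplices (8): [0,2,3], [0,2,5], [0,3,4], [0,4,5], [1,2,3], [1,2,5], [1,3,4], [1,4,5]

so the chain groups are C_0 ≅ Z^6, C_1 ≅ Z^12, C_2 ≅ Z^8.

Boundary ∂_1: C_1 → C_0 maps an edge to its endpoints' difference, ∂[p,q] = q − p. For instance
  ∂[2,3] = [3] − [2].
As a 6×12 matrix over Z this has rank 5, with invariant factors (1,1,1,1,1).

The boundary map ∂_2: C_2 → C_1 sends each 2-simplex [p,q,r] to [q,r] − [p,r] + [p,q]. For instance
  ∂[1,3,4] = [3,4] − [1,4] + [1,3],
  ∂[1,4,5] = [4,5] − [1,5] + [1,4].
The resulting 12×8 matrix has rank 7, and its Smith normal form has invariant factors (1,1,1,1,1,1,1).

Reading off H_k = ker ∂_k / im ∂_{k+1}:

  H_1: rank ker ∂_1 − rank ∂_2 = (12 − 5) − 7 = 0, and the invariant factors of ∂_2 are all 1, so H_1 ≅ 0.

(K is a triangulation of the 2-sphere S^2.)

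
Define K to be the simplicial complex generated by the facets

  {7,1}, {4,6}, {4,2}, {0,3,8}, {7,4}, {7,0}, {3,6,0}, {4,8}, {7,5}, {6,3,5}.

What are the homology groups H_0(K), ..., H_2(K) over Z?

H_0 ≅ Z,  H_1 ≅ Z^3,  H_2 = 0.

Take the total order 0 < 1 < 2 < 3 < 4 < 5 < 6 < 7 < 8 on the vertex set. Then K (dimension 2) consists of the simplices:

  0-simplices (9): [0], [1], [2], [3], [4], [5], [6], [7], [8]
  1-simplices (14): [0,3], [0,6], [0,7], [0,8], [1,7], [2,4], [3,5], [3,6], [3,8], [4,6], [4,7], [4,8], [5,6], [5,7]
  2-simplices (3): [0,3,6], [0,3,8], [3,5,6]

so the chain groups are C_0 ≅ Z^9, C_1 ≅ Z^14, C_2 ≅ Z^3.

The boundary map ∂_1: C_1 → C_0 maps an edge to its endpoints' difference, ∂[p,q] = q − p.
This gives a 9×14 integer matrix of rank 8; reducing to Smith normal form yields diagonal entries (1,1,1,1,1,1,1,1).

∂_2: C_2 → C_1 maps a triangle to the signed sum of its edges. For instance
  ∂[0,3,6] = [3,6] − [0,6] + [0,3],
  ∂[3,5,6] = [5,6] − [3,6] + [3,5].
The 14×3 boundary matrix has rank 3 and Smith normal form diag(1,1,1).

Computing H_k = (kernel of ∂_k) / (image of ∂_{k+1}):

  H_0: rank C_0 − rank ∂_1 = 9 − 8 = 1, and the invariant factors of ∂_1 are all 1, so H_0 ≅ Z.
  H_1: rank ker ∂_1 − rank ∂_2 = (14 − 8) − 3 = 3, and the invariant factors of ∂_2 are all 1, so H_1 ≅ Z^3.
  H_2: rank ker ∂_2 − rank ∂_3 = (3 − 3) − 0 = 0, and there is no ∂_3, so H_2 ≅ 0.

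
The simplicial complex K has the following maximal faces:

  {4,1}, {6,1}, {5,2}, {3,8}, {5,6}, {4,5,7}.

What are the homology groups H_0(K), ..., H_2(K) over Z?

H_0 ≅ Z^2,  H_1 ≅ Z,  H_2 = 0.

Order the vertices as 1 < 2 < 3 < 4 < 5 < 6 < 7 < 8. Listing each simplex with vertices in this order, K has dimension 2 with simplices:

  0-simplices (8): [1], [2], [3], [4], [5], [6], [7], [8]
  1-simplices (8): [1,4], [1,6], [2,5], [3,8], [4,5], [4,7], [5,6], [5,7]
  2-simplices (1): [4,5,7]

giving chain groups C_0 ≅ Z^8, C_1 ≅ Z^8, C_2 ≅ Z^1.

Boundary ∂_1: C_1 → C_0 sends each edge [p,q] (with p < q) to q − p.
As a 8×8 matrix over Z this has rank 6, with invariant factors (1,1,1,1,1,1).

Boundary ∂_2: C_2 → C_1 sends each 2-simplex [p,q,r] to [q,r] − [p,r] + [p,q]. For instance
  ∂[4,5,7] = [5,7] − [4,7] + [4,5].
As a 8×1 matrix over Z this has rank 1, with invariant factors (1).

Now H_k = ker ∂_k / im ∂_{k+1}, so:

  H_0: rank C_0 − rank ∂_1 = 8 − 6 = 2, and the invariant factors of ∂_1 are all 1, so H_0 ≅ Z^2.
  H_1: rank ker ∂_1 − rank ∂_2 = (8 − 6) − 1 = 1, and the invariant factors of ∂_2 are all 1, so H_1 ≅ Z.
  H_2: rank ker ∂_2 − rank ∂_3 = (1 − 1) − 0 = 0, and there is no ∂_3, so H_2 ≅ 0.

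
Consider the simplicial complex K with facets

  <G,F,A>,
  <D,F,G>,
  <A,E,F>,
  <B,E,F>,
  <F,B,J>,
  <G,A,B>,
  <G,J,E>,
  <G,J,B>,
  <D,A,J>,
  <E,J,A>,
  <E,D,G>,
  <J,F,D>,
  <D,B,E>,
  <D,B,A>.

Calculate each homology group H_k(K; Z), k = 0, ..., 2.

H_0 = Z,  H_1 = Z^2,  H_2 = Z.

We work with the vertex ordering A < B < D < E < F < G < J. The simplices of K, each written with vertices in increasing order, are:

  0-simplices (7): A, B, D, E, F, G, J
  1-simplices (21): AB, AD, AE, AF, AG, AJ, BD, BE, BF, BG, BJ, DE, DF, DG, DJ, EF, EG, EJ, FG, FJ, GJ
  2-simplices (14): ABD, ABG, ADJ, AEF, AEJ, AFG, BDE, BEF, BFJ, BGJ, DEG, DFG, DFJ, EGJ

so the chain groups are C_0 ≅ Z^7, C_1 ≅ Z^21, C_2 ≅ Z^14.

The boundary map ∂_1: C_1 → C_0 maps an edge to its endpoints' difference, ∂[p,q] = q − p. For instance
  ∂AJ = J − A.
This gives a 7×21 integer matrix of rank 6; reducing to Smith normal form yields diagonal entries (1,1,1,1,1,1).

Boundary ∂_2: C_2 → C_1 maps a triangle to the signed sum of its edges. For instance
  ∂BFJ = FJ − BJ + BF,
  ∂AFG = FG − AG + AF.
This gives a 21×14 integer matrix of rank 13; reducing to Smith normal form yields diagonal entries (1,1,1,1,1,1,1,1,1,1,1,1,1).

From H_k ≅ ker(∂_k) / im(∂_{k+1}) we obtain:

  H_0: rank C_0 − rank ∂_1 = 7 − 6 = 1, and the invariant factors of ∂_1 are all 1, so H_0 = Z.
  H_1: rank ker ∂_1 − rank ∂_2 = (21 − 6) − 13 = 2, and the invariant factors of ∂_2 are all 1, so H_1 = Z^2.
  H_2: rank ker ∂_2 − rank ∂_3 = (14 − 13) − 0 = 1, and there is no ∂_3, so H_2 = Z.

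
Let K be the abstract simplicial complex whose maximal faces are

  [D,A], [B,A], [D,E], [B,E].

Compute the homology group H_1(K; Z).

H_1 = Z.

Order the vertices as A < B < D < E. Listing each simplex with vertices in this order, K has dimension 1 with simplices:

  0-simplices (4): A, B, D, E
  1-simplices (4): AB, AD, BE, DE

so the chain groups are C_0 ≅ Z^4, C_1 ≅ Z^4.

Boundary ∂_1: C_1 → C_0 is given by ∂[p,q] = [q] − [p].
This gives a 4×4 integer matrix of rank 3; reducing to Smith normal form yields diagonal entries (1,1,1).

Now H_k = ker ∂_k / im ∂_{k+1}, so:

  H_1: rank ker ∂_1 − rank ∂_2 = (4 − 3) − 0 = 1, and there is no ∂_2, so H_1 ≅ Z.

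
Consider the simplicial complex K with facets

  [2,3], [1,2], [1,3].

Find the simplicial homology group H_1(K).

Order the vertices as 1 < 2 < 3. Listing each simplex with vertices in this order, K has dimension 1 with simplices:

  0-simplices (3): [1], [2], [3]
  1-simplices (3): [1,2], [1,3], [2,3]

Hence C_0 ≅ Z^3, C_1 ≅ Z^3.

Boundary ∂_1: C_1 → C_0 is given by ∂[p,q] = [q] − [p]. For instance
  ∂[1,2] = [2] − [1].
This gives a 3×3 integer matrix of rank 2; reducing to Smith normal form yields diagonal entries (1,1).

Reading off H_k = ker ∂_k / im ∂_{k+1}:

  H_1: rank ker ∂_1 − rank ∂_2 = (3 − 2) − 0 = 1, and there is no ∂_2, so H_1 ≅ Z.

H_1 ≅ Z.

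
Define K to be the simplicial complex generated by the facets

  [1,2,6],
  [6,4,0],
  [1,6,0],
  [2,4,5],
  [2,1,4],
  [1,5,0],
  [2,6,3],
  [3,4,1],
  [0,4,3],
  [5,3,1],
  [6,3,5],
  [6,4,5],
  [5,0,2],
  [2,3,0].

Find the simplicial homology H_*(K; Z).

K has 7 vertices, 21 edges, 14 triangles.
rank ∂_0 = 0, rank ∂_1 = 6 ⇒ b_0 = 7 − 0 − 6 = 1; all invariant factors of ∂_1 are 1 so no torsion. So H_0 = Z.
rank ∂_1 = 6, rank ∂_2 = 13 ⇒ b_1 = 21 − 6 − 13 = 2; all invariant factors of ∂_2 are 1 so no torsion. So H_1 = Z^2.
rank ∂_2 = 13, rank ∂_3 = 0 ⇒ b_2 = 14 − 13 − 0 = 1. So H_2 = Z.

H_0 = Z,  H_1 = Z^2,  H_2 = Z.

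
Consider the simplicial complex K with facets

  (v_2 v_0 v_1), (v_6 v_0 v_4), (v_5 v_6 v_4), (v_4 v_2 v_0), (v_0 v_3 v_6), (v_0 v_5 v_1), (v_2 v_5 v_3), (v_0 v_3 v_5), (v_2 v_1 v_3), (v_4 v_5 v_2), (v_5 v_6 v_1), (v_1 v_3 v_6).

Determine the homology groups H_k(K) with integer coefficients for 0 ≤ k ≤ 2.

H_0 = Z,  H_1 = Z/2Z,  H_2 = 0.

Order the vertices as v_0 < v_1 < v_2 < v_3 < v_4 < v_5 < v_6. Listing each simplex with vertices in this order, K has dimension 2 with simplices:

  0-simplices (7): [v_0], [v_1], [v_2], [v_3], [v_4], [v_5], [v_6]
  1-simplices (18): (18 of them)
  2-simplices (12): (12 of them)

Hence C_0 ≅ Z^7, C_1 ≅ Z^18, C_2 ≅ Z^12.

∂_1: C_1 → C_0 maps an edge to its endpoints' difference, ∂[p,q] = q − p. For instance
  ∂[v_2,v_3] = [v_3] − [v_2].
The 7×18 boundary matrix has rank 6 and Smith normal form diag(1,1,1,1,1,1).

Boundary ∂_2: C_2 → C_1 sends each 2-simplex [p,q,r] to [q,r] − [p,r] + [p,q]. For instance
  ∂[v_1,v_5,v_6] = [v_5,v_6] − [v_1,v_6] + [v_1,v_5],
  ∂[v_2,v_3,v_5] = [v_3,v_5] − [v_2,v_5] + [v_2,v_3].
The 18×12 boundary matrix has rank 12 and Smith normal form diag(1,1,1,1,1,1,1,1,1,1,1,2).

Computing H_k = (kernel of ∂_k) / (image of ∂_{k+1}):

  H_0: rank C_0 − rank ∂_1 = 7 − 6 = 1, and the invariant factors of ∂_1 are all 1, so H_0 = Z.
  H_1: rank ker ∂_1 − rank ∂_2 = (18 − 6) − 12 = 0, and ∂_2 has invariant factor 2 > 1, so H_1 = Z/2Z.
  H_2: rank ker ∂_2 − rank ∂_3 = (12 − 12) − 0 = 0, and there is no ∂_3, so H_2 = 0.

As a check, the Euler characteristic is 7 − 18 + 12 = 1, which agrees with 1 − 0 + 0 = 1.
(K is a triangulation of the real projective plane RP^2.)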